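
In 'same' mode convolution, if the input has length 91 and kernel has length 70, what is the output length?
'Same' mode returns an output with the same length as the input: 91

91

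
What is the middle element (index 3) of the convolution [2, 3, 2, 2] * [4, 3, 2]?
Use y[k] = Σ_i a[i]·b[k-i] at k=3. y[3] = 3×2 + 2×3 + 2×4 = 20

20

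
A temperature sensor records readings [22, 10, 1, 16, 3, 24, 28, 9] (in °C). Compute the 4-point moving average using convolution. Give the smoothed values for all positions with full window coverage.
4-point moving average kernel = [1, 1, 1, 1]. Apply in 'valid' mode (full window coverage): avg[0] = (22 + 10 + 1 + 16) / 4 = 12.25; avg[1] = (10 + 1 + 16 + 3) / 4 = 7.5; avg[2] = (1 + 16 + 3 + 24) / 4 = 11.0; avg[3] = (16 + 3 + 24 + 28) / 4 = 17.75; avg[4] = (3 + 24 + 28 + 9) / 4 = 16.0. Smoothed values: [12.25, 7.5, 11.0, 17.75, 16.0]

[12.25, 7.5, 11.0, 17.75, 16.0]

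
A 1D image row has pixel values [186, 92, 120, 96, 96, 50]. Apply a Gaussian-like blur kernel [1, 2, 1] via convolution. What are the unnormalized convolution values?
Convolve image row [186, 92, 120, 96, 96, 50] with kernel [1, 2, 1]: y[0] = 186×1 = 186; y[1] = 186×2 + 92×1 = 464; y[2] = 186×1 + 92×2 + 120×1 = 490; y[3] = 92×1 + 120×2 + 96×1 = 428; y[4] = 120×1 + 96×2 + 96×1 = 408; y[5] = 96×1 + 96×2 + 50×1 = 338; y[6] = 96×1 + 50×2 = 196; y[7] = 50×1 = 50 → [186, 464, 490, 428, 408, 338, 196, 50]. Normalization factor = sum(kernel) = 4.

[186, 464, 490, 428, 408, 338, 196, 50]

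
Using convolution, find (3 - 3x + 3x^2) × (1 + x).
Ascending coefficients: a = [3, -3, 3], b = [1, 1]. c[0] = 3×1 = 3; c[1] = 3×1 + -3×1 = 0; c[2] = -3×1 + 3×1 = 0; c[3] = 3×1 = 3. Result coefficients: [3, 0, 0, 3] → 3 + 3x^3

3 + 3x^3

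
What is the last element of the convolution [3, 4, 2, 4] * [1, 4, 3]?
Use y[k] = Σ_i a[i]·b[k-i] at k=5. y[5] = 4×3 = 12

12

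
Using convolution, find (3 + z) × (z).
Ascending coefficients: a = [3, 1], b = [0, 1]. c[0] = 3×0 = 0; c[1] = 3×1 + 1×0 = 3; c[2] = 1×1 = 1. Result coefficients: [0, 3, 1] → 3z + z^2

3z + z^2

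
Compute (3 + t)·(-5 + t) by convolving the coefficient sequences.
Ascending coefficients: a = [3, 1], b = [-5, 1]. c[0] = 3×-5 = -15; c[1] = 3×1 + 1×-5 = -2; c[2] = 1×1 = 1. Result coefficients: [-15, -2, 1] → -15 - 2t + t^2

-15 - 2t + t^2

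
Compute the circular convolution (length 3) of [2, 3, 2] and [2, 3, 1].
Use y[k] = Σ_j f[j]·g[(k-j) mod 3]. y[0] = 2×2 + 3×1 + 2×3 = 13; y[1] = 2×3 + 3×2 + 2×1 = 14; y[2] = 2×1 + 3×3 + 2×2 = 15. Result: [13, 14, 15]

[13, 14, 15]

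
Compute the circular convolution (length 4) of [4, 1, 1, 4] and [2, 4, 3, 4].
Use y[k] = Σ_j u[j]·v[(k-j) mod 4]. y[0] = 4×2 + 1×4 + 1×3 + 4×4 = 31; y[1] = 4×4 + 1×2 + 1×4 + 4×3 = 34; y[2] = 4×3 + 1×4 + 1×2 + 4×4 = 34; y[3] = 4×4 + 1×3 + 1×4 + 4×2 = 31. Result: [31, 34, 34, 31]

[31, 34, 34, 31]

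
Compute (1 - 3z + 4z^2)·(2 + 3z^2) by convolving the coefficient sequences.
Ascending coefficients: a = [1, -3, 4], b = [2, 0, 3]. c[0] = 1×2 = 2; c[1] = 1×0 + -3×2 = -6; c[2] = 1×3 + -3×0 + 4×2 = 11; c[3] = -3×3 + 4×0 = -9; c[4] = 4×3 = 12. Result coefficients: [2, -6, 11, -9, 12] → 2 - 6z + 11z^2 - 9z^3 + 12z^4

2 - 6z + 11z^2 - 9z^3 + 12z^4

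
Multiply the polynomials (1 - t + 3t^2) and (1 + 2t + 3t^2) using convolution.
Ascending coefficients: a = [1, -1, 3], b = [1, 2, 3]. c[0] = 1×1 = 1; c[1] = 1×2 + -1×1 = 1; c[2] = 1×3 + -1×2 + 3×1 = 4; c[3] = -1×3 + 3×2 = 3; c[4] = 3×3 = 9. Result coefficients: [1, 1, 4, 3, 9] → 1 + t + 4t^2 + 3t^3 + 9t^4

1 + t + 4t^2 + 3t^3 + 9t^4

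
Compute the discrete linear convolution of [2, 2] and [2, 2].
y[0] = 2×2 = 4; y[1] = 2×2 + 2×2 = 8; y[2] = 2×2 = 4

[4, 8, 4]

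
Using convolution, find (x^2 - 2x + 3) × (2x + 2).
Ascending coefficients: a = [3, -2, 1], b = [2, 2]. c[0] = 3×2 = 6; c[1] = 3×2 + -2×2 = 2; c[2] = -2×2 + 1×2 = -2; c[3] = 1×2 = 2. Result coefficients: [6, 2, -2, 2] → 2x^3 - 2x^2 + 2x + 6

2x^3 - 2x^2 + 2x + 6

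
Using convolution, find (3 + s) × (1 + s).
Ascending coefficients: a = [3, 1], b = [1, 1]. c[0] = 3×1 = 3; c[1] = 3×1 + 1×1 = 4; c[2] = 1×1 = 1. Result coefficients: [3, 4, 1] → 3 + 4s + s^2

3 + 4s + s^2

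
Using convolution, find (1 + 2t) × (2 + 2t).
Ascending coefficients: a = [1, 2], b = [2, 2]. c[0] = 1×2 = 2; c[1] = 1×2 + 2×2 = 6; c[2] = 2×2 = 4. Result coefficients: [2, 6, 4] → 2 + 6t + 4t^2

2 + 6t + 4t^2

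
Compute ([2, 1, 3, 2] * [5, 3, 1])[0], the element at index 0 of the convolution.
Use y[k] = Σ_i a[i]·b[k-i] at k=0. y[0] = 2×5 = 10

10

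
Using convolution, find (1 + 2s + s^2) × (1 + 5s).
Ascending coefficients: a = [1, 2, 1], b = [1, 5]. c[0] = 1×1 = 1; c[1] = 1×5 + 2×1 = 7; c[2] = 2×5 + 1×1 = 11; c[3] = 1×5 = 5. Result coefficients: [1, 7, 11, 5] → 1 + 7s + 11s^2 + 5s^3

1 + 7s + 11s^2 + 5s^3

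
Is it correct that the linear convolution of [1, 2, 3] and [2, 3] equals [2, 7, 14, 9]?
Recompute linear convolution of [1, 2, 3] and [2, 3]: y[0] = 1×2 = 2; y[1] = 1×3 + 2×2 = 7; y[2] = 2×3 + 3×2 = 12; y[3] = 3×3 = 9 → [2, 7, 12, 9]. Compare to given [2, 7, 14, 9]: they differ at index 2: given 14, correct 12, so answer: No

No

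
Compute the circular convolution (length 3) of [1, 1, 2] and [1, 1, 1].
Use y[k] = Σ_j f[j]·g[(k-j) mod 3]. y[0] = 1×1 + 1×1 + 2×1 = 4; y[1] = 1×1 + 1×1 + 2×1 = 4; y[2] = 1×1 + 1×1 + 2×1 = 4. Result: [4, 4, 4]

[4, 4, 4]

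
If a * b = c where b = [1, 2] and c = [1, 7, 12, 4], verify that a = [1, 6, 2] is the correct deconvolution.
Forward-compute [1, 6, 2] * [1, 2]: c[0] = 1×1 = 1; c[1] = 1×2 + 6×1 = 8; c[2] = 6×2 + 2×1 = 14; c[3] = 2×2 = 4 → [1, 8, 14, 4]. Does not match given c = [1, 7, 12, 4].

Not verified. [1, 6, 2] * [1, 2] = [1, 8, 14, 4], which differs from [1, 7, 12, 4] at index 1.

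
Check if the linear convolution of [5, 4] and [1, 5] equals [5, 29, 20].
Recompute linear convolution of [5, 4] and [1, 5]: y[0] = 5×1 = 5; y[1] = 5×5 + 4×1 = 29; y[2] = 4×5 = 20 → [5, 29, 20]. Given [5, 29, 20] matches, so answer: Yes

Yes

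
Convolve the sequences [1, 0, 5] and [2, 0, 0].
y[0] = 1×2 = 2; y[1] = 1×0 + 0×2 = 0; y[2] = 1×0 + 0×0 + 5×2 = 10; y[3] = 0×0 + 5×0 = 0; y[4] = 5×0 = 0

[2, 0, 10, 0, 0]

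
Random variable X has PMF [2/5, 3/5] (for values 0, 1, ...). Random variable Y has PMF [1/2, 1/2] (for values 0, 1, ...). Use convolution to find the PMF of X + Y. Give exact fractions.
P(X+Y=k) = Σ_i P(X=i)·P(Y=k-i) — a convolution of [2/5, 3/5] and [1/2, 1/2]. P(X+Y=0) = (2/5)×(1/2) = 1/5; P(X+Y=1) = (2/5)×(1/2) + (3/5)×(1/2) = 1/5 + 3/10 = 1/2; P(X+Y=2) = (3/5)×(1/2) = 3/10. PMF: [1/5, 1/2, 3/10] (sums to 1 ✓)

[1/5, 1/2, 3/10]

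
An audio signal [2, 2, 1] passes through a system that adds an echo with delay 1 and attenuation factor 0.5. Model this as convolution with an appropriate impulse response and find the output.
Direct-path + delayed-attenuated-path model → impulse response h = [1, 0.5] (1 at lag 0, 0.5 at lag 1). Output y[n] = x[n] + 0.5·x[n - 1] (with x[n] = 0 outside 0..2): y[0] = 2 + 0.5×0 = 2; y[1] = 2 + 0.5×2 = 3.0; y[2] = 1 + 0.5×2 = 2.0; y[3] = 0 + 0.5×1 = 0.5. So y = [2, 3.0, 2.0, 0.5]

[2, 3.0, 2.0, 0.5]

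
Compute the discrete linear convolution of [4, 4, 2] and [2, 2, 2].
y[0] = 4×2 = 8; y[1] = 4×2 + 4×2 = 16; y[2] = 4×2 + 4×2 + 2×2 = 20; y[3] = 4×2 + 2×2 = 12; y[4] = 2×2 = 4

[8, 16, 20, 12, 4]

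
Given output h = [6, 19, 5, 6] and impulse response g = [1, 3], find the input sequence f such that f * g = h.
Deconvolve h=[6, 19, 5, 6] by g=[1, 3]. Since g[0]=1, solve forward: f[0] = h[0] / 1 = 6; f[1] = (h[1] - 6×3) / 1 = 1; f[2] = (h[2] - 1×3) / 1 = 2. So f = [6, 1, 2]. Check by forward convolution: h[0] = 6×1 = 6; h[1] = 6×3 + 1×1 = 19; h[2] = 1×3 + 2×1 = 5; h[3] = 2×3 = 6

[6, 1, 2]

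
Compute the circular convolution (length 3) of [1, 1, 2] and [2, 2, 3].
Use y[k] = Σ_j s[j]·t[(k-j) mod 3]. y[0] = 1×2 + 1×3 + 2×2 = 9; y[1] = 1×2 + 1×2 + 2×3 = 10; y[2] = 1×3 + 1×2 + 2×2 = 9. Result: [9, 10, 9]

[9, 10, 9]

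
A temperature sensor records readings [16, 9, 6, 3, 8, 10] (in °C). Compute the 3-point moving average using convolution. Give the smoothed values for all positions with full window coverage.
3-point moving average kernel = [1, 1, 1]. Apply in 'valid' mode (full window coverage): avg[0] = (16 + 9 + 6) / 3 = 10.33; avg[1] = (9 + 6 + 3) / 3 = 6.0; avg[2] = (6 + 3 + 8) / 3 = 5.67; avg[3] = (3 + 8 + 10) / 3 = 7.0. Smoothed values: [10.33, 6.0, 5.67, 7.0]

[10.33, 6.0, 5.67, 7.0]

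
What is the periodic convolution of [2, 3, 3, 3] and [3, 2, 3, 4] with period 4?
Use y[k] = Σ_j x[j]·h[(k-j) mod 4]. y[0] = 2×3 + 3×4 + 3×3 + 3×2 = 33; y[1] = 2×2 + 3×3 + 3×4 + 3×3 = 34; y[2] = 2×3 + 3×2 + 3×3 + 3×4 = 33; y[3] = 2×4 + 3×3 + 3×2 + 3×3 = 32. Result: [33, 34, 33, 32]

[33, 34, 33, 32]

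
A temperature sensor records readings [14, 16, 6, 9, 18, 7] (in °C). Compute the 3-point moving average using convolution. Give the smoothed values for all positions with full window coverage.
3-point moving average kernel = [1, 1, 1]. Apply in 'valid' mode (full window coverage): avg[0] = (14 + 16 + 6) / 3 = 12.0; avg[1] = (16 + 6 + 9) / 3 = 10.33; avg[2] = (6 + 9 + 18) / 3 = 11.0; avg[3] = (9 + 18 + 7) / 3 = 11.33. Smoothed values: [12.0, 10.33, 11.0, 11.33]

[12.0, 10.33, 11.0, 11.33]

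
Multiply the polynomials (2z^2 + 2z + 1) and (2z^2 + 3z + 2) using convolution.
Ascending coefficients: a = [1, 2, 2], b = [2, 3, 2]. c[0] = 1×2 = 2; c[1] = 1×3 + 2×2 = 7; c[2] = 1×2 + 2×3 + 2×2 = 12; c[3] = 2×2 + 2×3 = 10; c[4] = 2×2 = 4. Result coefficients: [2, 7, 12, 10, 4] → 4z^4 + 10z^3 + 12z^2 + 7z + 2

4z^4 + 10z^3 + 12z^2 + 7z + 2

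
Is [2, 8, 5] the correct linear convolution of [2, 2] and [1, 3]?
Recompute linear convolution of [2, 2] and [1, 3]: y[0] = 2×1 = 2; y[1] = 2×3 + 2×1 = 8; y[2] = 2×3 = 6 → [2, 8, 6]. Compare to given [2, 8, 5]: they differ at index 2: given 5, correct 6, so answer: No

No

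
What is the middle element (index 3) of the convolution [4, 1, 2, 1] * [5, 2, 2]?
Use y[k] = Σ_i a[i]·b[k-i] at k=3. y[3] = 1×2 + 2×2 + 1×5 = 11

11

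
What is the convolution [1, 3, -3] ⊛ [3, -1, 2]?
y[0] = 1×3 = 3; y[1] = 1×-1 + 3×3 = 8; y[2] = 1×2 + 3×-1 + -3×3 = -10; y[3] = 3×2 + -3×-1 = 9; y[4] = -3×2 = -6

[3, 8, -10, 9, -6]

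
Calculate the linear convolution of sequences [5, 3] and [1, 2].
y[0] = 5×1 = 5; y[1] = 5×2 + 3×1 = 13; y[2] = 3×2 = 6

[5, 13, 6]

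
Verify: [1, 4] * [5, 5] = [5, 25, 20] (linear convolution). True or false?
Recompute linear convolution of [1, 4] and [5, 5]: y[0] = 1×5 = 5; y[1] = 1×5 + 4×5 = 25; y[2] = 4×5 = 20 → [5, 25, 20]. Given [5, 25, 20] matches, so answer: Yes

Yes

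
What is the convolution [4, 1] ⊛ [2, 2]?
y[0] = 4×2 = 8; y[1] = 4×2 + 1×2 = 10; y[2] = 1×2 = 2

[8, 10, 2]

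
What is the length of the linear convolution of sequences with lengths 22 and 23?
Linear/full convolution length: m + n - 1 = 22 + 23 - 1 = 44

44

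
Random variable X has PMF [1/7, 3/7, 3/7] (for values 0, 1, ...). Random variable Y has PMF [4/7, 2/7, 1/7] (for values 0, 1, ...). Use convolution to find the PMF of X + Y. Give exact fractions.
P(X+Y=k) = Σ_i P(X=i)·P(Y=k-i) — a convolution of [1/7, 3/7, 3/7] and [4/7, 2/7, 1/7]. P(X+Y=0) = (1/7)×(4/7) = 4/49; P(X+Y=1) = (1/7)×(2/7) + (3/7)×(4/7) = 2/49 + 12/49 = 2/7; P(X+Y=2) = (1/7)×(1/7) + (3/7)×(2/7) + (3/7)×(4/7) = 1/49 + 6/49 + 12/49 = 19/49; P(X+Y=3) = (3/7)×(1/7) + (3/7)×(2/7) = 3/49 + 6/49 = 9/49; P(X+Y=4) = (3/7)×(1/7) = 3/49. PMF: [4/49, 2/7, 19/49, 9/49, 3/49] (sums to 1 ✓)

[4/49, 2/7, 19/49, 9/49, 3/49]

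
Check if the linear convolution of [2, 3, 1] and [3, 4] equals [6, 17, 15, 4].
Recompute linear convolution of [2, 3, 1] and [3, 4]: y[0] = 2×3 = 6; y[1] = 2×4 + 3×3 = 17; y[2] = 3×4 + 1×3 = 15; y[3] = 1×4 = 4 → [6, 17, 15, 4]. Given [6, 17, 15, 4] matches, so answer: Yes

Yes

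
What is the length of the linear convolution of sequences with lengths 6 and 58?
Linear/full convolution length: m + n - 1 = 6 + 58 - 1 = 63

63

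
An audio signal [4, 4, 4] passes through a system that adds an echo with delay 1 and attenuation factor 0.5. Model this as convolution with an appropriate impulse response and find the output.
Direct-path + delayed-attenuated-path model → impulse response h = [1, 0.5] (1 at lag 0, 0.5 at lag 1). Output y[n] = x[n] + 0.5·x[n - 1] (with x[n] = 0 outside 0..2): y[0] = 4 + 0.5×0 = 4; y[1] = 4 + 0.5×4 = 6.0; y[2] = 4 + 0.5×4 = 6.0; y[3] = 0 + 0.5×4 = 2.0. So y = [4, 6.0, 6.0, 2.0]

[4, 6.0, 6.0, 2.0]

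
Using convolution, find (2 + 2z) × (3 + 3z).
Ascending coefficients: a = [2, 2], b = [3, 3]. c[0] = 2×3 = 6; c[1] = 2×3 + 2×3 = 12; c[2] = 2×3 = 6. Result coefficients: [6, 12, 6] → 6 + 12z + 6z^2

6 + 12z + 6z^2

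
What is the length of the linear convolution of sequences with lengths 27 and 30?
Linear/full convolution length: m + n - 1 = 27 + 30 - 1 = 56

56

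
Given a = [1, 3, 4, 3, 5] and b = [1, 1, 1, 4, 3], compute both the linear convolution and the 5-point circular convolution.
Linear: y_lin[0] = 1×1 = 1; y_lin[1] = 1×1 + 3×1 = 4; y_lin[2] = 1×1 + 3×1 + 4×1 = 8; y_lin[3] = 1×4 + 3×1 + 4×1 + 3×1 = 14; y_lin[4] = 1×3 + 3×4 + 4×1 + 3×1 + 5×1 = 27; y_lin[5] = 3×3 + 4×4 + 3×1 + 5×1 = 33; y_lin[6] = 4×3 + 3×4 + 5×1 = 29; y_lin[7] = 3×3 + 5×4 = 29; y_lin[8] = 5×3 = 15 → [1, 4, 8, 14, 27, 33, 29, 29, 15]. Circular (length 5): y[0] = 1×1 + 3×3 + 4×4 + 3×1 + 5×1 = 34; y[1] = 1×1 + 3×1 + 4×3 + 3×4 + 5×1 = 33; y[2] = 1×1 + 3×1 + 4×1 + 3×3 + 5×4 = 37; y[3] = 1×4 + 3×1 + 4×1 + 3×1 + 5×3 = 29; y[4] = 1×3 + 3×4 + 4×1 + 3×1 + 5×1 = 27 → [34, 33, 37, 29, 27]

Linear: [1, 4, 8, 14, 27, 33, 29, 29, 15], Circular: [34, 33, 37, 29, 27]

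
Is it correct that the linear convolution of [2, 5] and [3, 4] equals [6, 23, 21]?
Recompute linear convolution of [2, 5] and [3, 4]: y[0] = 2×3 = 6; y[1] = 2×4 + 5×3 = 23; y[2] = 5×4 = 20 → [6, 23, 20]. Compare to given [6, 23, 21]: they differ at index 2: given 21, correct 20, so answer: No

No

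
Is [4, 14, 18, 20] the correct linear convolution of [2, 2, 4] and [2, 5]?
Recompute linear convolution of [2, 2, 4] and [2, 5]: y[0] = 2×2 = 4; y[1] = 2×5 + 2×2 = 14; y[2] = 2×5 + 4×2 = 18; y[3] = 4×5 = 20 → [4, 14, 18, 20]. Given [4, 14, 18, 20] matches, so answer: Yes

Yes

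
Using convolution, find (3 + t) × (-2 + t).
Ascending coefficients: a = [3, 1], b = [-2, 1]. c[0] = 3×-2 = -6; c[1] = 3×1 + 1×-2 = 1; c[2] = 1×1 = 1. Result coefficients: [-6, 1, 1] → -6 + t + t^2

-6 + t + t^2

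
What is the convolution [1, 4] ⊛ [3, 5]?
y[0] = 1×3 = 3; y[1] = 1×5 + 4×3 = 17; y[2] = 4×5 = 20

[3, 17, 20]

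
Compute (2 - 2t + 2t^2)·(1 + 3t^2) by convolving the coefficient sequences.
Ascending coefficients: a = [2, -2, 2], b = [1, 0, 3]. c[0] = 2×1 = 2; c[1] = 2×0 + -2×1 = -2; c[2] = 2×3 + -2×0 + 2×1 = 8; c[3] = -2×3 + 2×0 = -6; c[4] = 2×3 = 6. Result coefficients: [2, -2, 8, -6, 6] → 2 - 2t + 8t^2 - 6t^3 + 6t^4

2 - 2t + 8t^2 - 6t^3 + 6t^4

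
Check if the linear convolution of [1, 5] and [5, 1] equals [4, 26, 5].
Recompute linear convolution of [1, 5] and [5, 1]: y[0] = 1×5 = 5; y[1] = 1×1 + 5×5 = 26; y[2] = 5×1 = 5 → [5, 26, 5]. Compare to given [4, 26, 5]: they differ at index 0: given 4, correct 5, so answer: No

No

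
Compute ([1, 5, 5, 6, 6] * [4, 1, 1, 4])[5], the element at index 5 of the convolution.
Use y[k] = Σ_i a[i]·b[k-i] at k=5. y[5] = 5×4 + 6×1 + 6×1 = 32

32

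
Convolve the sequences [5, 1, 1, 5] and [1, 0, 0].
y[0] = 5×1 = 5; y[1] = 5×0 + 1×1 = 1; y[2] = 5×0 + 1×0 + 1×1 = 1; y[3] = 1×0 + 1×0 + 5×1 = 5; y[4] = 1×0 + 5×0 = 0; y[5] = 5×0 = 0

[5, 1, 1, 5, 0, 0]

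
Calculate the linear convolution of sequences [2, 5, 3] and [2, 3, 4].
y[0] = 2×2 = 4; y[1] = 2×3 + 5×2 = 16; y[2] = 2×4 + 5×3 + 3×2 = 29; y[3] = 5×4 + 3×3 = 29; y[4] = 3×4 = 12

[4, 16, 29, 29, 12]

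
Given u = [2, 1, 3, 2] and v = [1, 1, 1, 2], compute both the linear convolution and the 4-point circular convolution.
Linear: y_lin[0] = 2×1 = 2; y_lin[1] = 2×1 + 1×1 = 3; y_lin[2] = 2×1 + 1×1 + 3×1 = 6; y_lin[3] = 2×2 + 1×1 + 3×1 + 2×1 = 10; y_lin[4] = 1×2 + 3×1 + 2×1 = 7; y_lin[5] = 3×2 + 2×1 = 8; y_lin[6] = 2×2 = 4 → [2, 3, 6, 10, 7, 8, 4]. Circular (length 4): y[0] = 2×1 + 1×2 + 3×1 + 2×1 = 9; y[1] = 2×1 + 1×1 + 3×2 + 2×1 = 11; y[2] = 2×1 + 1×1 + 3×1 + 2×2 = 10; y[3] = 2×2 + 1×1 + 3×1 + 2×1 = 10 → [9, 11, 10, 10]

Linear: [2, 3, 6, 10, 7, 8, 4], Circular: [9, 11, 10, 10]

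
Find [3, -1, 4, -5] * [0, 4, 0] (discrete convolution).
y[0] = 3×0 = 0; y[1] = 3×4 + -1×0 = 12; y[2] = 3×0 + -1×4 + 4×0 = -4; y[3] = -1×0 + 4×4 + -5×0 = 16; y[4] = 4×0 + -5×4 = -20; y[5] = -5×0 = 0

[0, 12, -4, 16, -20, 0]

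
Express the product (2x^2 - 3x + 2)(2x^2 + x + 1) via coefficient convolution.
Ascending coefficients: a = [2, -3, 2], b = [1, 1, 2]. c[0] = 2×1 = 2; c[1] = 2×1 + -3×1 = -1; c[2] = 2×2 + -3×1 + 2×1 = 3; c[3] = -3×2 + 2×1 = -4; c[4] = 2×2 = 4. Result coefficients: [2, -1, 3, -4, 4] → 4x^4 - 4x^3 + 3x^2 - x + 2

4x^4 - 4x^3 + 3x^2 - x + 2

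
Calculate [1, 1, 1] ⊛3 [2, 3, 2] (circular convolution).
Use y[k] = Σ_j x[j]·h[(k-j) mod 3]. y[0] = 1×2 + 1×2 + 1×3 = 7; y[1] = 1×3 + 1×2 + 1×2 = 7; y[2] = 1×2 + 1×3 + 1×2 = 7. Result: [7, 7, 7]

[7, 7, 7]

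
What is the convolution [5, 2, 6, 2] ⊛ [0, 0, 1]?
y[0] = 5×0 = 0; y[1] = 5×0 + 2×0 = 0; y[2] = 5×1 + 2×0 + 6×0 = 5; y[3] = 2×1 + 6×0 + 2×0 = 2; y[4] = 6×1 + 2×0 = 6; y[5] = 2×1 = 2

[0, 0, 5, 2, 6, 2]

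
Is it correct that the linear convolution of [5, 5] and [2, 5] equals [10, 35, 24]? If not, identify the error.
Recompute linear convolution of [5, 5] and [2, 5]: y[0] = 5×2 = 10; y[1] = 5×5 + 5×2 = 35; y[2] = 5×5 = 25 → [10, 35, 25]. Compare to given [10, 35, 24]: they differ at index 2: given 24, correct 25, so answer: No

No. Error at index 2: given 24, correct 25.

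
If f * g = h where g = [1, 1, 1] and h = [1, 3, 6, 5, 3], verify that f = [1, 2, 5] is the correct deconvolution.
Forward-compute [1, 2, 5] * [1, 1, 1]: h[0] = 1×1 = 1; h[1] = 1×1 + 2×1 = 3; h[2] = 1×1 + 2×1 + 5×1 = 8; h[3] = 2×1 + 5×1 = 7; h[4] = 5×1 = 5 → [1, 3, 8, 7, 5]. Does not match given h = [1, 3, 6, 5, 3].

Not verified. [1, 2, 5] * [1, 1, 1] = [1, 3, 8, 7, 5], which differs from [1, 3, 6, 5, 3] at index 2.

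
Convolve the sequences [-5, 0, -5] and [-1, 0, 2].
y[0] = -5×-1 = 5; y[1] = -5×0 + 0×-1 = 0; y[2] = -5×2 + 0×0 + -5×-1 = -5; y[3] = 0×2 + -5×0 = 0; y[4] = -5×2 = -10

[5, 0, -5, 0, -10]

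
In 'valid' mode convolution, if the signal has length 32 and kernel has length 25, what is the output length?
'Valid' mode counts only positions where the kernel fully overlaps the signal: m - n + 1 = 32 - 25 + 1 = 8

8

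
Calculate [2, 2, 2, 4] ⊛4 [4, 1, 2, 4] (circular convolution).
Use y[k] = Σ_j a[j]·b[(k-j) mod 4]. y[0] = 2×4 + 2×4 + 2×2 + 4×1 = 24; y[1] = 2×1 + 2×4 + 2×4 + 4×2 = 26; y[2] = 2×2 + 2×1 + 2×4 + 4×4 = 30; y[3] = 2×4 + 2×2 + 2×1 + 4×4 = 30. Result: [24, 26, 30, 30]

[24, 26, 30, 30]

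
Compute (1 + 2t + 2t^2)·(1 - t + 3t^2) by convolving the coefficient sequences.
Ascending coefficients: a = [1, 2, 2], b = [1, -1, 3]. c[0] = 1×1 = 1; c[1] = 1×-1 + 2×1 = 1; c[2] = 1×3 + 2×-1 + 2×1 = 3; c[3] = 2×3 + 2×-1 = 4; c[4] = 2×3 = 6. Result coefficients: [1, 1, 3, 4, 6] → 1 + t + 3t^2 + 4t^3 + 6t^4

1 + t + 3t^2 + 4t^3 + 6t^4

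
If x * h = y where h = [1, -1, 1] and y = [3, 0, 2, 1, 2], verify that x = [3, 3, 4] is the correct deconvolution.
Forward-compute [3, 3, 4] * [1, -1, 1]: y[0] = 3×1 = 3; y[1] = 3×-1 + 3×1 = 0; y[2] = 3×1 + 3×-1 + 4×1 = 4; y[3] = 3×1 + 4×-1 = -1; y[4] = 4×1 = 4 → [3, 0, 4, -1, 4]. Does not match given y = [3, 0, 2, 1, 2].

Not verified. [3, 3, 4] * [1, -1, 1] = [3, 0, 4, -1, 4], which differs from [3, 0, 2, 1, 2] at index 2.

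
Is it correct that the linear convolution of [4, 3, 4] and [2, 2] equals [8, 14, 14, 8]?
Recompute linear convolution of [4, 3, 4] and [2, 2]: y[0] = 4×2 = 8; y[1] = 4×2 + 3×2 = 14; y[2] = 3×2 + 4×2 = 14; y[3] = 4×2 = 8 → [8, 14, 14, 8]. Given [8, 14, 14, 8] matches, so answer: Yes

Yes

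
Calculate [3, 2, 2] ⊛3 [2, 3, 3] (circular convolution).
Use y[k] = Σ_j s[j]·t[(k-j) mod 3]. y[0] = 3×2 + 2×3 + 2×3 = 18; y[1] = 3×3 + 2×2 + 2×3 = 19; y[2] = 3×3 + 2×3 + 2×2 = 19. Result: [18, 19, 19]

[18, 19, 19]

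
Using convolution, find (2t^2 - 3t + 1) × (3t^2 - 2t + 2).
Ascending coefficients: a = [1, -3, 2], b = [2, -2, 3]. c[0] = 1×2 = 2; c[1] = 1×-2 + -3×2 = -8; c[2] = 1×3 + -3×-2 + 2×2 = 13; c[3] = -3×3 + 2×-2 = -13; c[4] = 2×3 = 6. Result coefficients: [2, -8, 13, -13, 6] → 6t^4 - 13t^3 + 13t^2 - 8t + 2

6t^4 - 13t^3 + 13t^2 - 8t + 2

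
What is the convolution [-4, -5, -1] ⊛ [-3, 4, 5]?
y[0] = -4×-3 = 12; y[1] = -4×4 + -5×-3 = -1; y[2] = -4×5 + -5×4 + -1×-3 = -37; y[3] = -5×5 + -1×4 = -29; y[4] = -1×5 = -5

[12, -1, -37, -29, -5]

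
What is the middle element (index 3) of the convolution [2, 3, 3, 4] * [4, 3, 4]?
Use y[k] = Σ_i a[i]·b[k-i] at k=3. y[3] = 3×4 + 3×3 + 4×4 = 37

37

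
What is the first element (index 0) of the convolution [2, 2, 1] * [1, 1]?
Use y[k] = Σ_i a[i]·b[k-i] at k=0. y[0] = 2×1 = 2

2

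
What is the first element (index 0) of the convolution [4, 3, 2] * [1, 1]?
Use y[k] = Σ_i a[i]·b[k-i] at k=0. y[0] = 4×1 = 4

4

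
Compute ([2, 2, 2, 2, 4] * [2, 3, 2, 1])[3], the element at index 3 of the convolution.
Use y[k] = Σ_i a[i]·b[k-i] at k=3. y[3] = 2×1 + 2×2 + 2×3 + 2×2 = 16

16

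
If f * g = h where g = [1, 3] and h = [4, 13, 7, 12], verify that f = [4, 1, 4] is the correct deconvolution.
Forward-compute [4, 1, 4] * [1, 3]: h[0] = 4×1 = 4; h[1] = 4×3 + 1×1 = 13; h[2] = 1×3 + 4×1 = 7; h[3] = 4×3 = 12 → [4, 13, 7, 12]. Matches given h = [4, 13, 7, 12], so verified.

Verified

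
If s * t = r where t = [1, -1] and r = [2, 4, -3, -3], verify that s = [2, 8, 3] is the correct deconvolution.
Forward-compute [2, 8, 3] * [1, -1]: r[0] = 2×1 = 2; r[1] = 2×-1 + 8×1 = 6; r[2] = 8×-1 + 3×1 = -5; r[3] = 3×-1 = -3 → [2, 6, -5, -3]. Does not match given r = [2, 4, -3, -3].

Not verified. [2, 8, 3] * [1, -1] = [2, 6, -5, -3], which differs from [2, 4, -3, -3] at index 1.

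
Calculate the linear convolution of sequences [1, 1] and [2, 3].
y[0] = 1×2 = 2; y[1] = 1×3 + 1×2 = 5; y[2] = 1×3 = 3

[2, 5, 3]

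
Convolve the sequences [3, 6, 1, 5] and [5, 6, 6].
y[0] = 3×5 = 15; y[1] = 3×6 + 6×5 = 48; y[2] = 3×6 + 6×6 + 1×5 = 59; y[3] = 6×6 + 1×6 + 5×5 = 67; y[4] = 1×6 + 5×6 = 36; y[5] = 5×6 = 30

[15, 48, 59, 67, 36, 30]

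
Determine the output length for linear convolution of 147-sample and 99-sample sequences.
Linear/full convolution length: m + n - 1 = 147 + 99 - 1 = 245

245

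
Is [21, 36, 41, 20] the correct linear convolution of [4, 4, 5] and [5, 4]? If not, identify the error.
Recompute linear convolution of [4, 4, 5] and [5, 4]: y[0] = 4×5 = 20; y[1] = 4×4 + 4×5 = 36; y[2] = 4×4 + 5×5 = 41; y[3] = 5×4 = 20 → [20, 36, 41, 20]. Compare to given [21, 36, 41, 20]: they differ at index 0: given 21, correct 20, so answer: No

No. Error at index 0: given 21, correct 20.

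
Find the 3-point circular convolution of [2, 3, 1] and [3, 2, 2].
Use y[k] = Σ_j x[j]·h[(k-j) mod 3]. y[0] = 2×3 + 3×2 + 1×2 = 14; y[1] = 2×2 + 3×3 + 1×2 = 15; y[2] = 2×2 + 3×2 + 1×3 = 13. Result: [14, 15, 13]

[14, 15, 13]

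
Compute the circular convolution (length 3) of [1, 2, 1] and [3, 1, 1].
Use y[k] = Σ_j a[j]·b[(k-j) mod 3]. y[0] = 1×3 + 2×1 + 1×1 = 6; y[1] = 1×1 + 2×3 + 1×1 = 8; y[2] = 1×1 + 2×1 + 1×3 = 6. Result: [6, 8, 6]

[6, 8, 6]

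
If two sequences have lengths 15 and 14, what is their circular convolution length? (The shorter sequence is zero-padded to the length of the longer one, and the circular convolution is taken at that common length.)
Circular convolution (zero-padding the shorter input) has length max(m, n) = max(15, 14) = 15

15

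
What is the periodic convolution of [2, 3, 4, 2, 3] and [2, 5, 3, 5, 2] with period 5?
Use y[k] = Σ_j x[j]·h[(k-j) mod 5]. y[0] = 2×2 + 3×2 + 4×5 + 2×3 + 3×5 = 51; y[1] = 2×5 + 3×2 + 4×2 + 2×5 + 3×3 = 43; y[2] = 2×3 + 3×5 + 4×2 + 2×2 + 3×5 = 48; y[3] = 2×5 + 3×3 + 4×5 + 2×2 + 3×2 = 49; y[4] = 2×2 + 3×5 + 4×3 + 2×5 + 3×2 = 47. Result: [51, 43, 48, 49, 47]

[51, 43, 48, 49, 47]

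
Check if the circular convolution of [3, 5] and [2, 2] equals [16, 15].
Recompute circular convolution of [3, 5] and [2, 2]: y[0] = 3×2 + 5×2 = 16; y[1] = 3×2 + 5×2 = 16 → [16, 16]. Compare to given [16, 15]: they differ at index 1: given 15, correct 16, so answer: No

No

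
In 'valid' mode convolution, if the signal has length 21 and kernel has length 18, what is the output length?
'Valid' mode counts only positions where the kernel fully overlaps the signal: m - n + 1 = 21 - 18 + 1 = 4

4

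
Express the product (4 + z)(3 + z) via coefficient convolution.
Ascending coefficients: a = [4, 1], b = [3, 1]. c[0] = 4×3 = 12; c[1] = 4×1 + 1×3 = 7; c[2] = 1×1 = 1. Result coefficients: [12, 7, 1] → 12 + 7z + z^2

12 + 7z + z^2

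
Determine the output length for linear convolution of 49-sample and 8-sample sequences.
Linear/full convolution length: m + n - 1 = 49 + 8 - 1 = 56

56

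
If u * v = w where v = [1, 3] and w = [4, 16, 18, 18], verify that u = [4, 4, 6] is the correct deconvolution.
Forward-compute [4, 4, 6] * [1, 3]: w[0] = 4×1 = 4; w[1] = 4×3 + 4×1 = 16; w[2] = 4×3 + 6×1 = 18; w[3] = 6×3 = 18 → [4, 16, 18, 18]. Matches given w = [4, 16, 18, 18], so verified.

Verified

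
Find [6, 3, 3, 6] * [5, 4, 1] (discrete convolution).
y[0] = 6×5 = 30; y[1] = 6×4 + 3×5 = 39; y[2] = 6×1 + 3×4 + 3×5 = 33; y[3] = 3×1 + 3×4 + 6×5 = 45; y[4] = 3×1 + 6×4 = 27; y[5] = 6×1 = 6

[30, 39, 33, 45, 27, 6]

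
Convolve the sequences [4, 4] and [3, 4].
y[0] = 4×3 = 12; y[1] = 4×4 + 4×3 = 28; y[2] = 4×4 = 16

[12, 28, 16]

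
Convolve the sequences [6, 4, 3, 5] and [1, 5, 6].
y[0] = 6×1 = 6; y[1] = 6×5 + 4×1 = 34; y[2] = 6×6 + 4×5 + 3×1 = 59; y[3] = 4×6 + 3×5 + 5×1 = 44; y[4] = 3×6 + 5×5 = 43; y[5] = 5×6 = 30

[6, 34, 59, 44, 43, 30]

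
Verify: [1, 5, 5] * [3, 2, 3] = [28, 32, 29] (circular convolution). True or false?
Recompute circular convolution of [1, 5, 5] and [3, 2, 3]: y[0] = 1×3 + 5×3 + 5×2 = 28; y[1] = 1×2 + 5×3 + 5×3 = 32; y[2] = 1×3 + 5×2 + 5×3 = 28 → [28, 32, 28]. Compare to given [28, 32, 29]: they differ at index 2: given 29, correct 28, so answer: No

No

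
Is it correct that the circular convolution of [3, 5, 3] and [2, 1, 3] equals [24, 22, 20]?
Recompute circular convolution of [3, 5, 3] and [2, 1, 3]: y[0] = 3×2 + 5×3 + 3×1 = 24; y[1] = 3×1 + 5×2 + 3×3 = 22; y[2] = 3×3 + 5×1 + 3×2 = 20 → [24, 22, 20]. Given [24, 22, 20] matches, so answer: Yes

Yes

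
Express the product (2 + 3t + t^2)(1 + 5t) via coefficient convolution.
Ascending coefficients: a = [2, 3, 1], b = [1, 5]. c[0] = 2×1 = 2; c[1] = 2×5 + 3×1 = 13; c[2] = 3×5 + 1×1 = 16; c[3] = 1×5 = 5. Result coefficients: [2, 13, 16, 5] → 2 + 13t + 16t^2 + 5t^3

2 + 13t + 16t^2 + 5t^3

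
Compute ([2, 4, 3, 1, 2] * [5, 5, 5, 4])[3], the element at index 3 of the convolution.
Use y[k] = Σ_i a[i]·b[k-i] at k=3. y[3] = 2×4 + 4×5 + 3×5 + 1×5 = 48

48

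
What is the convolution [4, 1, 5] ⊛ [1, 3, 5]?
y[0] = 4×1 = 4; y[1] = 4×3 + 1×1 = 13; y[2] = 4×5 + 1×3 + 5×1 = 28; y[3] = 1×5 + 5×3 = 20; y[4] = 5×5 = 25

[4, 13, 28, 20, 25]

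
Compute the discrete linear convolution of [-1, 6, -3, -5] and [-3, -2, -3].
y[0] = -1×-3 = 3; y[1] = -1×-2 + 6×-3 = -16; y[2] = -1×-3 + 6×-2 + -3×-3 = 0; y[3] = 6×-3 + -3×-2 + -5×-3 = 3; y[4] = -3×-3 + -5×-2 = 19; y[5] = -5×-3 = 15

[3, -16, 0, 3, 19, 15]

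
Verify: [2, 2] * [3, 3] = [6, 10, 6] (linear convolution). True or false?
Recompute linear convolution of [2, 2] and [3, 3]: y[0] = 2×3 = 6; y[1] = 2×3 + 2×3 = 12; y[2] = 2×3 = 6 → [6, 12, 6]. Compare to given [6, 10, 6]: they differ at index 1: given 10, correct 12, so answer: No

No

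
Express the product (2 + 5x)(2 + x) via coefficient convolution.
Ascending coefficients: a = [2, 5], b = [2, 1]. c[0] = 2×2 = 4; c[1] = 2×1 + 5×2 = 12; c[2] = 5×1 = 5. Result coefficients: [4, 12, 5] → 4 + 12x + 5x^2

4 + 12x + 5x^2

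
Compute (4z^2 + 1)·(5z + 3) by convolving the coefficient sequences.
Ascending coefficients: a = [1, 0, 4], b = [3, 5]. c[0] = 1×3 = 3; c[1] = 1×5 + 0×3 = 5; c[2] = 0×5 + 4×3 = 12; c[3] = 4×5 = 20. Result coefficients: [3, 5, 12, 20] → 20z^3 + 12z^2 + 5z + 3

20z^3 + 12z^2 + 5z + 3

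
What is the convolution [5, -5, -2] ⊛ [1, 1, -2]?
y[0] = 5×1 = 5; y[1] = 5×1 + -5×1 = 0; y[2] = 5×-2 + -5×1 + -2×1 = -17; y[3] = -5×-2 + -2×1 = 8; y[4] = -2×-2 = 4

[5, 0, -17, 8, 4]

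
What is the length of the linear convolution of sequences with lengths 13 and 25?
Linear/full convolution length: m + n - 1 = 13 + 25 - 1 = 37

37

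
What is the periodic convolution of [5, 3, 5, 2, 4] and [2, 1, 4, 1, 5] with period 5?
Use y[k] = Σ_j x[j]·h[(k-j) mod 5]. y[0] = 5×2 + 3×5 + 5×1 + 2×4 + 4×1 = 42; y[1] = 5×1 + 3×2 + 5×5 + 2×1 + 4×4 = 54; y[2] = 5×4 + 3×1 + 5×2 + 2×5 + 4×1 = 47; y[3] = 5×1 + 3×4 + 5×1 + 2×2 + 4×5 = 46; y[4] = 5×5 + 3×1 + 5×4 + 2×1 + 4×2 = 58. Result: [42, 54, 47, 46, 58]

[42, 54, 47, 46, 58]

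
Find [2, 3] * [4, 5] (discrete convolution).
y[0] = 2×4 = 8; y[1] = 2×5 + 3×4 = 22; y[2] = 3×5 = 15

[8, 22, 15]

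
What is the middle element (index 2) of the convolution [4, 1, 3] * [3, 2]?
Use y[k] = Σ_i a[i]·b[k-i] at k=2. y[2] = 1×2 + 3×3 = 11

11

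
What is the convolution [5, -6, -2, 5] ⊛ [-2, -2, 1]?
y[0] = 5×-2 = -10; y[1] = 5×-2 + -6×-2 = 2; y[2] = 5×1 + -6×-2 + -2×-2 = 21; y[3] = -6×1 + -2×-2 + 5×-2 = -12; y[4] = -2×1 + 5×-2 = -12; y[5] = 5×1 = 5

[-10, 2, 21, -12, -12, 5]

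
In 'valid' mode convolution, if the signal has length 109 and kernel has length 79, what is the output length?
'Valid' mode counts only positions where the kernel fully overlaps the signal: m - n + 1 = 109 - 79 + 1 = 31

31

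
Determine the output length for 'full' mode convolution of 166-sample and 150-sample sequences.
Linear/full convolution length: m + n - 1 = 166 + 150 - 1 = 315

315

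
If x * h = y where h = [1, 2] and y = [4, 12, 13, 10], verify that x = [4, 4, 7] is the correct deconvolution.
Forward-compute [4, 4, 7] * [1, 2]: y[0] = 4×1 = 4; y[1] = 4×2 + 4×1 = 12; y[2] = 4×2 + 7×1 = 15; y[3] = 7×2 = 14 → [4, 12, 15, 14]. Does not match given y = [4, 12, 13, 10].

Not verified. [4, 4, 7] * [1, 2] = [4, 12, 15, 14], which differs from [4, 12, 13, 10] at index 2.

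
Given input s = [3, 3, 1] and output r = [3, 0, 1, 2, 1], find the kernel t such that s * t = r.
Output length 5 = len(s) + len(t) - 1 ⇒ len(t) = 3. Solve t forward using t[k] = (r[k] - Σ_{i≥1} s[i]·t[k-i]) / s[0]: t[0] = r[0] / s[0] = 3 / 3 = 1; t[1] = (r[1] - 3×1) / s[0] = (0 - 3×1) / 3 = -1; t[2] = (r[2] - 3×-1 - 1×1) / s[0] = (1 - 3×-1 - 1×1) / 3 = 1. So t = [1, -1, 1]. Forward-check [3, 3, 1] * [1, -1, 1]: r[0] = 3×1 = 3; r[1] = 3×-1 + 3×1 = 0; r[2] = 3×1 + 3×-1 + 1×1 = 1; r[3] = 3×1 + 1×-1 = 2; r[4] = 1×1 = 1 → [3, 0, 1, 2, 1] ✓

[1, -1, 1]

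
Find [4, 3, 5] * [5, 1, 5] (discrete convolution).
y[0] = 4×5 = 20; y[1] = 4×1 + 3×5 = 19; y[2] = 4×5 + 3×1 + 5×5 = 48; y[3] = 3×5 + 5×1 = 20; y[4] = 5×5 = 25

[20, 19, 48, 20, 25]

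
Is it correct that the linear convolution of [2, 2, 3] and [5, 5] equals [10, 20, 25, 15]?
Recompute linear convolution of [2, 2, 3] and [5, 5]: y[0] = 2×5 = 10; y[1] = 2×5 + 2×5 = 20; y[2] = 2×5 + 3×5 = 25; y[3] = 3×5 = 15 → [10, 20, 25, 15]. Given [10, 20, 25, 15] matches, so answer: Yes

Yes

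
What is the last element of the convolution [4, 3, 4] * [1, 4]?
Use y[k] = Σ_i a[i]·b[k-i] at k=3. y[3] = 4×4 = 16

16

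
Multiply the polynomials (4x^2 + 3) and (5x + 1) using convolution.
Ascending coefficients: a = [3, 0, 4], b = [1, 5]. c[0] = 3×1 = 3; c[1] = 3×5 + 0×1 = 15; c[2] = 0×5 + 4×1 = 4; c[3] = 4×5 = 20. Result coefficients: [3, 15, 4, 20] → 20x^3 + 4x^2 + 15x + 3

20x^3 + 4x^2 + 15x + 3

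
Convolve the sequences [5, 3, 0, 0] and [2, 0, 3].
y[0] = 5×2 = 10; y[1] = 5×0 + 3×2 = 6; y[2] = 5×3 + 3×0 + 0×2 = 15; y[3] = 3×3 + 0×0 + 0×2 = 9; y[4] = 0×3 + 0×0 = 0; y[5] = 0×3 = 0

[10, 6, 15, 9, 0, 0]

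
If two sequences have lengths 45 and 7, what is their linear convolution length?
Linear/full convolution length: m + n - 1 = 45 + 7 - 1 = 51

51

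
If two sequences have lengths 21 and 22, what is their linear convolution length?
Linear/full convolution length: m + n - 1 = 21 + 22 - 1 = 42

42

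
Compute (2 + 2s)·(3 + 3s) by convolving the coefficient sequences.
Ascending coefficients: a = [2, 2], b = [3, 3]. c[0] = 2×3 = 6; c[1] = 2×3 + 2×3 = 12; c[2] = 2×3 = 6. Result coefficients: [6, 12, 6] → 6 + 12s + 6s^2

6 + 12s + 6s^2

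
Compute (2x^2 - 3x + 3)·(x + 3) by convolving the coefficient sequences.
Ascending coefficients: a = [3, -3, 2], b = [3, 1]. c[0] = 3×3 = 9; c[1] = 3×1 + -3×3 = -6; c[2] = -3×1 + 2×3 = 3; c[3] = 2×1 = 2. Result coefficients: [9, -6, 3, 2] → 2x^3 + 3x^2 - 6x + 9

2x^3 + 3x^2 - 6x + 9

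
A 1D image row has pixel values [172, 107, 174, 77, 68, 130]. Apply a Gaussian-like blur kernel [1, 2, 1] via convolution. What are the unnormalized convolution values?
Convolve image row [172, 107, 174, 77, 68, 130] with kernel [1, 2, 1]: y[0] = 172×1 = 172; y[1] = 172×2 + 107×1 = 451; y[2] = 172×1 + 107×2 + 174×1 = 560; y[3] = 107×1 + 174×2 + 77×1 = 532; y[4] = 174×1 + 77×2 + 68×1 = 396; y[5] = 77×1 + 68×2 + 130×1 = 343; y[6] = 68×1 + 130×2 = 328; y[7] = 130×1 = 130 → [172, 451, 560, 532, 396, 343, 328, 130]. Normalization factor = sum(kernel) = 4.

[172, 451, 560, 532, 396, 343, 328, 130]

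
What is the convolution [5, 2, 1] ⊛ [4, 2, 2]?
y[0] = 5×4 = 20; y[1] = 5×2 + 2×4 = 18; y[2] = 5×2 + 2×2 + 1×4 = 18; y[3] = 2×2 + 1×2 = 6; y[4] = 1×2 = 2

[20, 18, 18, 6, 2]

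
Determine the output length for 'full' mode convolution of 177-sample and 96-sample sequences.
Linear/full convolution length: m + n - 1 = 177 + 96 - 1 = 272

272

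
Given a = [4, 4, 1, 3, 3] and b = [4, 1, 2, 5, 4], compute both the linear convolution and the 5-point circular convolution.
Linear: y_lin[0] = 4×4 = 16; y_lin[1] = 4×1 + 4×4 = 20; y_lin[2] = 4×2 + 4×1 + 1×4 = 16; y_lin[3] = 4×5 + 4×2 + 1×1 + 3×4 = 41; y_lin[4] = 4×4 + 4×5 + 1×2 + 3×1 + 3×4 = 53; y_lin[5] = 4×4 + 1×5 + 3×2 + 3×1 = 30; y_lin[6] = 1×4 + 3×5 + 3×2 = 25; y_lin[7] = 3×4 + 3×5 = 27; y_lin[8] = 3×4 = 12 → [16, 20, 16, 41, 53, 30, 25, 27, 12]. Circular (length 5): y[0] = 4×4 + 4×4 + 1×5 + 3×2 + 3×1 = 46; y[1] = 4×1 + 4×4 + 1×4 + 3×5 + 3×2 = 45; y[2] = 4×2 + 4×1 + 1×4 + 3×4 + 3×5 = 43; y[3] = 4×5 + 4×2 + 1×1 + 3×4 + 3×4 = 53; y[4] = 4×4 + 4×5 + 1×2 + 3×1 + 3×4 = 53 → [46, 45, 43, 53, 53]

Linear: [16, 20, 16, 41, 53, 30, 25, 27, 12], Circular: [46, 45, 43, 53, 53]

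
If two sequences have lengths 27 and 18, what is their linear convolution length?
Linear/full convolution length: m + n - 1 = 27 + 18 - 1 = 44

44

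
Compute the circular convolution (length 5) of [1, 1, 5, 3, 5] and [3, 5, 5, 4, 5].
Use y[k] = Σ_j f[j]·g[(k-j) mod 5]. y[0] = 1×3 + 1×5 + 5×4 + 3×5 + 5×5 = 68; y[1] = 1×5 + 1×3 + 5×5 + 3×4 + 5×5 = 70; y[2] = 1×5 + 1×5 + 5×3 + 3×5 + 5×4 = 60; y[3] = 1×4 + 1×5 + 5×5 + 3×3 + 5×5 = 68; y[4] = 1×5 + 1×4 + 5×5 + 3×5 + 5×3 = 64. Result: [68, 70, 60, 68, 64]

[68, 70, 60, 68, 64]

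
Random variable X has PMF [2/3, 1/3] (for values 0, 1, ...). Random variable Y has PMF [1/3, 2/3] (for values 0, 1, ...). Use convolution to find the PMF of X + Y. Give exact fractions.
P(X+Y=k) = Σ_i P(X=i)·P(Y=k-i) — a convolution of [2/3, 1/3] and [1/3, 2/3]. P(X+Y=0) = (2/3)×(1/3) = 2/9; P(X+Y=1) = (2/3)×(2/3) + (1/3)×(1/3) = 4/9 + 1/9 = 5/9; P(X+Y=2) = (1/3)×(2/3) = 2/9. PMF: [2/9, 5/9, 2/9] (sums to 1 ✓)

[2/9, 5/9, 2/9]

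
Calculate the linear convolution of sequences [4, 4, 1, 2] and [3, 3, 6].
y[0] = 4×3 = 12; y[1] = 4×3 + 4×3 = 24; y[2] = 4×6 + 4×3 + 1×3 = 39; y[3] = 4×6 + 1×3 + 2×3 = 33; y[4] = 1×6 + 2×3 = 12; y[5] = 2×6 = 12

[12, 24, 39, 33, 12, 12]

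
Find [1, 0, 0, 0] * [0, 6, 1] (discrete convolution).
y[0] = 1×0 = 0; y[1] = 1×6 + 0×0 = 6; y[2] = 1×1 + 0×6 + 0×0 = 1; y[3] = 0×1 + 0×6 + 0×0 = 0; y[4] = 0×1 + 0×6 = 0; y[5] = 0×1 = 0

[0, 6, 1, 0, 0, 0]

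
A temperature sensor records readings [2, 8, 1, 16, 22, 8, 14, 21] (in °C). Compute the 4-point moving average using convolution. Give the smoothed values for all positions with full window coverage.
4-point moving average kernel = [1, 1, 1, 1]. Apply in 'valid' mode (full window coverage): avg[0] = (2 + 8 + 1 + 16) / 4 = 6.75; avg[1] = (8 + 1 + 16 + 22) / 4 = 11.75; avg[2] = (1 + 16 + 22 + 8) / 4 = 11.75; avg[3] = (16 + 22 + 8 + 14) / 4 = 15.0; avg[4] = (22 + 8 + 14 + 21) / 4 = 16.25. Smoothed values: [6.75, 11.75, 11.75, 15.0, 16.25]

[6.75, 11.75, 11.75, 15.0, 16.25]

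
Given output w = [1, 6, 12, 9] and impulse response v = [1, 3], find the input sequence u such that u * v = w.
Deconvolve w=[1, 6, 12, 9] by v=[1, 3]. Since v[0]=1, solve forward: u[0] = w[0] / 1 = 1; u[1] = (w[1] - 1×3) / 1 = 3; u[2] = (w[2] - 3×3) / 1 = 3. So u = [1, 3, 3]. Check by forward convolution: w[0] = 1×1 = 1; w[1] = 1×3 + 3×1 = 6; w[2] = 3×3 + 3×1 = 12; w[3] = 3×3 = 9

[1, 3, 3]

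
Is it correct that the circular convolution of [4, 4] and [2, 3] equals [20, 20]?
Recompute circular convolution of [4, 4] and [2, 3]: y[0] = 4×2 + 4×3 = 20; y[1] = 4×3 + 4×2 = 20 → [20, 20]. Given [20, 20] matches, so answer: Yes

Yes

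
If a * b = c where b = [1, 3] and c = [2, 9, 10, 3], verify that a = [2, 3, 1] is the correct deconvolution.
Forward-compute [2, 3, 1] * [1, 3]: c[0] = 2×1 = 2; c[1] = 2×3 + 3×1 = 9; c[2] = 3×3 + 1×1 = 10; c[3] = 1×3 = 3 → [2, 9, 10, 3]. Matches given c = [2, 9, 10, 3], so verified.

Verified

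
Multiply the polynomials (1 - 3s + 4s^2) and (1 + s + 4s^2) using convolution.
Ascending coefficients: a = [1, -3, 4], b = [1, 1, 4]. c[0] = 1×1 = 1; c[1] = 1×1 + -3×1 = -2; c[2] = 1×4 + -3×1 + 4×1 = 5; c[3] = -3×4 + 4×1 = -8; c[4] = 4×4 = 16. Result coefficients: [1, -2, 5, -8, 16] → 1 - 2s + 5s^2 - 8s^3 + 16s^4

1 - 2s + 5s^2 - 8s^3 + 16s^4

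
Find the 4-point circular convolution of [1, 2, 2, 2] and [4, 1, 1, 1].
Use y[k] = Σ_j a[j]·b[(k-j) mod 4]. y[0] = 1×4 + 2×1 + 2×1 + 2×1 = 10; y[1] = 1×1 + 2×4 + 2×1 + 2×1 = 13; y[2] = 1×1 + 2×1 + 2×4 + 2×1 = 13; y[3] = 1×1 + 2×1 + 2×1 + 2×4 = 13. Result: [10, 13, 13, 13]

[10, 13, 13, 13]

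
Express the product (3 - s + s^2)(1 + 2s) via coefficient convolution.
Ascending coefficients: a = [3, -1, 1], b = [1, 2]. c[0] = 3×1 = 3; c[1] = 3×2 + -1×1 = 5; c[2] = -1×2 + 1×1 = -1; c[3] = 1×2 = 2. Result coefficients: [3, 5, -1, 2] → 3 + 5s - s^2 + 2s^3

3 + 5s - s^2 + 2s^3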